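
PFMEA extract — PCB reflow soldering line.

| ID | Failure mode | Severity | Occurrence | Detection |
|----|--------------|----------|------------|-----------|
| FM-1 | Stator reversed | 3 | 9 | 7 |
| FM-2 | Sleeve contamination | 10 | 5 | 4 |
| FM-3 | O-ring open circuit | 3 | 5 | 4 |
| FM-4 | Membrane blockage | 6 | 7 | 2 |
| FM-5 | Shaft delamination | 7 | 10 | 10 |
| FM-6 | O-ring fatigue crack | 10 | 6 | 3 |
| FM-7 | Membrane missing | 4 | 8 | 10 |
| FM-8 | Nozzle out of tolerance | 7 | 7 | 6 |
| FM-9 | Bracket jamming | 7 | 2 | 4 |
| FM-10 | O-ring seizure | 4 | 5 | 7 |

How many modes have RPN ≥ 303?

2

RPN = Severity × Occurrence × Detection:
  FM-1: 3 × 9 × 7 = 189
  FM-2: 10 × 5 × 4 = 200
  FM-3: 3 × 5 × 4 = 60
  FM-4: 6 × 7 × 2 = 84
  FM-5: 7 × 10 × 10 = 700
  FM-6: 10 × 6 × 3 = 180
  FM-7: 4 × 8 × 10 = 320
  FM-8: 7 × 7 × 6 = 294
  FM-9: 7 × 2 × 4 = 56
  FM-10: 4 × 5 × 7 = 140
Modes with RPN ≥ 303: FM-5 (700), FM-7 (320) → 2.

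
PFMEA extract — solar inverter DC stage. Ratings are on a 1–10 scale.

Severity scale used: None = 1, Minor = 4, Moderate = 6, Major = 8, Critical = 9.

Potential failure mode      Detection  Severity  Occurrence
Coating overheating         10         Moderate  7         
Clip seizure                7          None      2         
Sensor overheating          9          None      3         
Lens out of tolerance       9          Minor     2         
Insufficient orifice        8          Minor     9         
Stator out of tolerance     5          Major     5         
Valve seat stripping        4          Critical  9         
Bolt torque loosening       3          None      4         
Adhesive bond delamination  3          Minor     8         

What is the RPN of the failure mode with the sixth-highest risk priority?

RPN = Severity × Occurrence × Detection:
  Coating overheating: 6 × 7 × 10 = 420
  Clip seizure: 1 × 2 × 7 = 14
  Sensor overheating: 1 × 3 × 9 = 27
  Lens out of tolerance: 4 × 2 × 9 = 72
  Insufficient orifice: 4 × 9 × 8 = 288
  Stator out of tolerance: 8 × 5 × 5 = 200
  Valve seat stripping: 9 × 9 × 4 = 324
  Bolt torque loosening: 1 × 4 × 3 = 12
  Adhesive bond delamination: 4 × 8 × 3 = 96
Sorted descending: 420, 324, 288, 200, 96, 72, 27, 14, 12.
The sixth-highest RPN is 72 (Lens out of tolerance).

72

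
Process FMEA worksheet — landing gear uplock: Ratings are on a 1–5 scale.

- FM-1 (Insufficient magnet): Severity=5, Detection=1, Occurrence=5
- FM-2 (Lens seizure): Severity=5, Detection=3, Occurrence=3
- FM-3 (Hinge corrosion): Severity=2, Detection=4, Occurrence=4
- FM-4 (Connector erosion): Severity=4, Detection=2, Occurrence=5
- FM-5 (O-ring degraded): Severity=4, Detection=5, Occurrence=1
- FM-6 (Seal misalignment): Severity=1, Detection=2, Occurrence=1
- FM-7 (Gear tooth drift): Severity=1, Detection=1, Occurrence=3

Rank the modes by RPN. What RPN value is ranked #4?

RPN = Severity × Occurrence × Detection:
  FM-1: 5 × 5 × 1 = 25
  FM-2: 5 × 3 × 3 = 45
  FM-3: 2 × 4 × 4 = 32
  FM-4: 4 × 5 × 2 = 40
  FM-5: 4 × 1 × 5 = 20
  FM-6: 1 × 1 × 2 = 2
  FM-7: 1 × 3 × 1 = 3
Sorted descending: 45, 40, 32, 25, 20, 3, 2.
The fourth-highest RPN is 25 (FM-1).

25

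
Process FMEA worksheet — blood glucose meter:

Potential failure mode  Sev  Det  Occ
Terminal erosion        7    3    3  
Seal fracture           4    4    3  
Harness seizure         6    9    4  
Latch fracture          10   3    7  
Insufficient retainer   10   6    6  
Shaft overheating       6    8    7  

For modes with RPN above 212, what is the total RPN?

912

RPN = Severity × Occurrence × Detection:
  Terminal erosion: 7 × 3 × 3 = 63
  Seal fracture: 4 × 3 × 4 = 48
  Harness seizure: 6 × 4 × 9 = 216
  Latch fracture: 10 × 7 × 3 = 210
  Insufficient retainer: 10 × 6 × 6 = 360
  Shaft overheating: 6 × 7 × 8 = 336
RPN > 212: Harness seizure (216), Insufficient retainer (360), Shaft overheating (336).
Sum: 216 + 360 + 336 = 912.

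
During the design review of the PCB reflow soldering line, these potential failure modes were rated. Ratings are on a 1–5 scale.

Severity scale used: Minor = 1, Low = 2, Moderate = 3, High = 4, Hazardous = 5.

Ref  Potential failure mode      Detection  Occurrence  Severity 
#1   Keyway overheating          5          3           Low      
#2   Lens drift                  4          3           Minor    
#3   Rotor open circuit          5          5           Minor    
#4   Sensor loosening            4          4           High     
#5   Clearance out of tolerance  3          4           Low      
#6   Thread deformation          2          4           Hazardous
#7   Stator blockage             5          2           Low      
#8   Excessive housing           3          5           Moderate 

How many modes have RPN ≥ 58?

1

RPN = Severity × Occurrence × Detection:
  #1: 2 × 3 × 5 = 30
  #2: 1 × 3 × 4 = 12
  #3: 1 × 5 × 5 = 25
  #4: 4 × 4 × 4 = 64
  #5: 2 × 4 × 3 = 24
  #6: 5 × 4 × 2 = 40
  #7: 2 × 2 × 5 = 20
  #8: 3 × 5 × 3 = 45
Modes with RPN ≥ 58: #4 (64) → 1.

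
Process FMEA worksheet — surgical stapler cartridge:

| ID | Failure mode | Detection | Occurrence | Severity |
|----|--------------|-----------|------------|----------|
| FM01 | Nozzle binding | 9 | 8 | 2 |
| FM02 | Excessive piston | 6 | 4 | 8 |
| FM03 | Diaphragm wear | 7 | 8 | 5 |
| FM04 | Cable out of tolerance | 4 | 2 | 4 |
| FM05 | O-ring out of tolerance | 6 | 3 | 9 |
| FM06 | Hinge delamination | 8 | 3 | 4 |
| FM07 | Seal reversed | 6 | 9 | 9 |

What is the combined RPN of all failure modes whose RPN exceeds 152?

RPN = Severity × Occurrence × Detection:
  FM01: 2 × 8 × 9 = 144
  FM02: 8 × 4 × 6 = 192
  FM03: 5 × 8 × 7 = 280
  FM04: 4 × 2 × 4 = 32
  FM05: 9 × 3 × 6 = 162
  FM06: 4 × 3 × 8 = 96
  FM07: 9 × 9 × 6 = 486
RPN > 152: FM02 (192), FM03 (280), FM05 (162), FM07 (486).
Sum: 192 + 280 + 162 + 486 = 1120.

1120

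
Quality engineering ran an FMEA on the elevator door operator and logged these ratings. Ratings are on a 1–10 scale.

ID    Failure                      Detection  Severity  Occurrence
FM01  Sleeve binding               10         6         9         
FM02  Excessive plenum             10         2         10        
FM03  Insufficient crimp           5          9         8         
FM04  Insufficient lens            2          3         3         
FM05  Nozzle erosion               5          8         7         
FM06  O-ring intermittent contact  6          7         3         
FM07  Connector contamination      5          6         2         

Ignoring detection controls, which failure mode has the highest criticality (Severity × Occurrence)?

Criticality = Severity × Occurrence:
  FM01: 6 × 9 = 54
  FM02: 2 × 10 = 20
  FM03: 9 × 8 = 72
  FM04: 3 × 3 = 9
  FM05: 8 × 7 = 56
  FM06: 7 × 3 = 21
  FM07: 6 × 2 = 12
Highest criticality is 72 → FM03.

FM03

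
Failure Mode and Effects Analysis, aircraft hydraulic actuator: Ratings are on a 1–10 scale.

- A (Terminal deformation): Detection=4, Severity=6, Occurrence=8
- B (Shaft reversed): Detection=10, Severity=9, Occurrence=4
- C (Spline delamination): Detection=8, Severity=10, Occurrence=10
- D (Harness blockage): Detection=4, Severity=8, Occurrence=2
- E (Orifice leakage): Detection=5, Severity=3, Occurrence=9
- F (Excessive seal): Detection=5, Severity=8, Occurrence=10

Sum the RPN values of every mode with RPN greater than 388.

1200

RPN = Severity × Occurrence × Detection:
  A: 6 × 8 × 4 = 192
  B: 9 × 4 × 10 = 360
  C: 10 × 10 × 8 = 800
  D: 8 × 2 × 4 = 64
  E: 3 × 9 × 5 = 135
  F: 8 × 10 × 5 = 400
RPN > 388: C (800), F (400).
Sum: 800 + 400 = 1200.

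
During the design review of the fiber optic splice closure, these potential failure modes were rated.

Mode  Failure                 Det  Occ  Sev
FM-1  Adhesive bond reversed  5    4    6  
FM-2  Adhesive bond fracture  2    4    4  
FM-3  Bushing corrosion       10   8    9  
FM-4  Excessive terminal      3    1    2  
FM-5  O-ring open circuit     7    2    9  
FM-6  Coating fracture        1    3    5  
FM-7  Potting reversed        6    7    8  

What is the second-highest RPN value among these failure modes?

336

RPN = Severity × Occurrence × Detection:
  FM-1: 6 × 4 × 5 = 120
  FM-2: 4 × 4 × 2 = 32
  FM-3: 9 × 8 × 10 = 720
  FM-4: 2 × 1 × 3 = 6
  FM-5: 9 × 2 × 7 = 126
  FM-6: 5 × 3 × 1 = 15
  FM-7: 8 × 7 × 6 = 336
Sorted descending: 720, 336, 126, 120, 32, 15, 6.
The second-highest RPN is 336 (FM-7).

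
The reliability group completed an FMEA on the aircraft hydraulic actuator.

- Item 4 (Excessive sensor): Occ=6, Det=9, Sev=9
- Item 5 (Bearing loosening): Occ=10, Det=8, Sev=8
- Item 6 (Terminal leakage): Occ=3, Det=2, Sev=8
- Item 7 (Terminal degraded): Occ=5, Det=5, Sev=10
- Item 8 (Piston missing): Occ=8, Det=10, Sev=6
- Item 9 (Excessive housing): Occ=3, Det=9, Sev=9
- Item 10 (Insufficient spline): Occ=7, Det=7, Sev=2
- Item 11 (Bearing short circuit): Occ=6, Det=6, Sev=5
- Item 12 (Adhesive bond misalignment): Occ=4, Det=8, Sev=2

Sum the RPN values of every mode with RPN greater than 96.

2377

RPN = Severity × Occurrence × Detection:
  Item 4: 9 × 6 × 9 = 486
  Item 5: 8 × 10 × 8 = 640
  Item 6: 8 × 3 × 2 = 48
  Item 7: 10 × 5 × 5 = 250
  Item 8: 6 × 8 × 10 = 480
  Item 9: 9 × 3 × 9 = 243
  Item 10: 2 × 7 × 7 = 98
  Item 11: 5 × 6 × 6 = 180
  Item 12: 2 × 4 × 8 = 64
RPN > 96: Item 4 (486), Item 5 (640), Item 7 (250), Item 8 (480), Item 9 (243), Item 10 (98), Item 11 (180).
Sum: 486 + 640 + 250 + 480 + 243 + 98 + 180 = 2377.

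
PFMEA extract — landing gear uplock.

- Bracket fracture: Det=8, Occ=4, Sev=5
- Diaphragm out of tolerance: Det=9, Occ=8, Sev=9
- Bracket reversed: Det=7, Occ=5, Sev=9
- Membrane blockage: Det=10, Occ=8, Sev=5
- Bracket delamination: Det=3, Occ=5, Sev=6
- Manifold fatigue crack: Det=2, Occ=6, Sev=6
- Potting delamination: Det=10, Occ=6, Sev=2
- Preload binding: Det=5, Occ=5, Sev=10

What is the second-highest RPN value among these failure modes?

400

RPN = Severity × Occurrence × Detection:
  Bracket fracture: 5 × 4 × 8 = 160
  Diaphragm out of tolerance: 9 × 8 × 9 = 648
  Bracket reversed: 9 × 5 × 7 = 315
  Membrane blockage: 5 × 8 × 10 = 400
  Bracket delamination: 6 × 5 × 3 = 90
  Manifold fatigue crack: 6 × 6 × 2 = 72
  Potting delamination: 2 × 6 × 10 = 120
  Preload binding: 10 × 5 × 5 = 250
Sorted descending: 648, 400, 315, 250, 160, 120, 90, 72.
The second-highest RPN is 400 (Membrane blockage).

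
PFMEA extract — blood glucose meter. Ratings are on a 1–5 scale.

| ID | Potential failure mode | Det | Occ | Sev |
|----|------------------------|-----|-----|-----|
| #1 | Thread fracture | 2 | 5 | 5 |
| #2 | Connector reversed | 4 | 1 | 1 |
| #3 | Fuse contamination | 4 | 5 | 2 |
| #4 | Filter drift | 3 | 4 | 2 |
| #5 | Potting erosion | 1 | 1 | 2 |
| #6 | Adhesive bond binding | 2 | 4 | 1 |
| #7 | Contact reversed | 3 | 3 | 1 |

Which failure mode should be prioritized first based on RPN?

#1

RPN = Severity × Occurrence × Detection:
  #1: 5 × 5 × 2 = 50
  #2: 1 × 1 × 4 = 4
  #3: 2 × 5 × 4 = 40
  #4: 2 × 4 × 3 = 24
  #5: 2 × 1 × 1 = 2
  #6: 1 × 4 × 2 = 8
  #7: 1 × 3 × 3 = 9
Highest RPN is 50 → #1.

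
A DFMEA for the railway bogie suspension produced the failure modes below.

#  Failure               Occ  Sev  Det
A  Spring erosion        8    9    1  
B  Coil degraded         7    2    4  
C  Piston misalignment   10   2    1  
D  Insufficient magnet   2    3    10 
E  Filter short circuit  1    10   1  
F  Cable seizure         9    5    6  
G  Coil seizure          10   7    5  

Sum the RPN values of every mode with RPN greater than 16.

828

RPN = Severity × Occurrence × Detection:
  A: 9 × 8 × 1 = 72
  B: 2 × 7 × 4 = 56
  C: 2 × 10 × 1 = 20
  D: 3 × 2 × 10 = 60
  E: 10 × 1 × 1 = 10
  F: 5 × 9 × 6 = 270
  G: 7 × 10 × 5 = 350
RPN > 16: A (72), B (56), C (20), D (60), F (270), G (350).
Sum: 72 + 56 + 20 + 60 + 270 + 350 = 828.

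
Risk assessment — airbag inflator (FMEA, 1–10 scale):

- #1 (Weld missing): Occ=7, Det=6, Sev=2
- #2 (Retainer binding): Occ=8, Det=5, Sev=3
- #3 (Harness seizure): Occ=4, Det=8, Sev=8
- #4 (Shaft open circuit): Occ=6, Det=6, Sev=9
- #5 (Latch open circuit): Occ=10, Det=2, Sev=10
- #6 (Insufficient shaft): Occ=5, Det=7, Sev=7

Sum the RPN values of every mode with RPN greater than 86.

RPN = Severity × Occurrence × Detection:
  #1: 2 × 7 × 6 = 84
  #2: 3 × 8 × 5 = 120
  #3: 8 × 4 × 8 = 256
  #4: 9 × 6 × 6 = 324
  #5: 10 × 10 × 2 = 200
  #6: 7 × 5 × 7 = 245
RPN > 86: #2 (120), #3 (256), #4 (324), #5 (200), #6 (245).
Sum: 120 + 256 + 324 + 200 + 245 = 1145.

1145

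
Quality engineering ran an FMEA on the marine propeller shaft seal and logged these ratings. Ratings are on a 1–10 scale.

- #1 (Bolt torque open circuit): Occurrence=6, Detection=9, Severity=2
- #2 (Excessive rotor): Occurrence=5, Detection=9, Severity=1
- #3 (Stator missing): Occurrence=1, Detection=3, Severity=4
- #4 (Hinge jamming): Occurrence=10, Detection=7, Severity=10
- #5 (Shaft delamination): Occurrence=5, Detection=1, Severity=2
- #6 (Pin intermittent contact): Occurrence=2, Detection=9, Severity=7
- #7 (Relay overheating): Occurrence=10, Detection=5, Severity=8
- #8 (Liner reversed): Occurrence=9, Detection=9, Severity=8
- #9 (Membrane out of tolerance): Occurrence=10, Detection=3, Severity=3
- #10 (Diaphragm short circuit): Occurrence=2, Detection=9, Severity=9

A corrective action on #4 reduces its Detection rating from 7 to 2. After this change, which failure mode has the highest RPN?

#8

RPN = Severity × Occurrence × Detection:
  #1: 2 × 6 × 9 = 108
  #2: 1 × 5 × 9 = 45
  #3: 4 × 1 × 3 = 12
  #4: 10 × 10 × 7 = 700
  #5: 2 × 5 × 1 = 10
  #6: 7 × 2 × 9 = 126
  #7: 8 × 10 × 5 = 400
  #8: 8 × 9 × 9 = 648
  #9: 3 × 10 × 3 = 90
  #10: 9 × 2 × 9 = 162
After action: #4 → 10 × 10 × 2 = 200.
Revised RPNs: #8=648, #7=400, #4=200, #10=162, #6=126, #1=108, #9=90, #2=45, #3=12, #5=10.
Highest is now #8 (648).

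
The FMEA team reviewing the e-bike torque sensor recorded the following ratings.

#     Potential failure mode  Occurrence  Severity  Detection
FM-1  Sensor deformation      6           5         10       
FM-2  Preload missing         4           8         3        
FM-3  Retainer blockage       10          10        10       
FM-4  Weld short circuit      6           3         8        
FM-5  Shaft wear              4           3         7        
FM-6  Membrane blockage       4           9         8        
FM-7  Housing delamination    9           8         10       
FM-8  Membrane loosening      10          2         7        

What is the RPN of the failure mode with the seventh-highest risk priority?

96

RPN = Severity × Occurrence × Detection:
  FM-1: 5 × 6 × 10 = 300
  FM-2: 8 × 4 × 3 = 96
  FM-3: 10 × 10 × 10 = 1000
  FM-4: 3 × 6 × 8 = 144
  FM-5: 3 × 4 × 7 = 84
  FM-6: 9 × 4 × 8 = 288
  FM-7: 8 × 9 × 10 = 720
  FM-8: 2 × 10 × 7 = 140
Sorted descending: 1000, 720, 300, 288, 144, 140, 96, 84.
The seventh-highest RPN is 96 (FM-2).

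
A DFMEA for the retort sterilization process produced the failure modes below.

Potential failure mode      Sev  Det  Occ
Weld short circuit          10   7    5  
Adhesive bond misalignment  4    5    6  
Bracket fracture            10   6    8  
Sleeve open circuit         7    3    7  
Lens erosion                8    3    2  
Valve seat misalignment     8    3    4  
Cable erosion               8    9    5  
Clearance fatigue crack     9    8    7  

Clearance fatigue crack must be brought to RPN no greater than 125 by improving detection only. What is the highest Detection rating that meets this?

1

Clearance fatigue crack: S=9, O=7, D=8 → current RPN = 504.
Fixed product = 63. Need 63 × D ≤ 125, so D ≤ 125/63 = 1.98.
Maximum integer Detection rating = 1 (gives RPN 63; D=2 would give 126 > 125).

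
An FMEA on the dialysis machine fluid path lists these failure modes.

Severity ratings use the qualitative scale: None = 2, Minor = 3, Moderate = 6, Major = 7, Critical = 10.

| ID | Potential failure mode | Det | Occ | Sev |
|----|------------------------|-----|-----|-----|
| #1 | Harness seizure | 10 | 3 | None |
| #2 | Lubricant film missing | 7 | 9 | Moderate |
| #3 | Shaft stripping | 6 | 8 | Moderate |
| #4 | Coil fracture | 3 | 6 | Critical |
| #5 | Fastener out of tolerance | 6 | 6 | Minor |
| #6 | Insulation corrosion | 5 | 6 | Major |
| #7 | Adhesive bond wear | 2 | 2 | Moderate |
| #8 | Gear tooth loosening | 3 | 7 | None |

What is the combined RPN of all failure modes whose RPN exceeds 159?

1056

RPN = Severity × Occurrence × Detection:
  #1: 2 × 3 × 10 = 60
  #2: 6 × 9 × 7 = 378
  #3: 6 × 8 × 6 = 288
  #4: 10 × 6 × 3 = 180
  #5: 3 × 6 × 6 = 108
  #6: 7 × 6 × 5 = 210
  #7: 6 × 2 × 2 = 24
  #8: 2 × 7 × 3 = 42
RPN > 159: #2 (378), #3 (288), #4 (180), #6 (210).
Sum: 378 + 288 + 180 + 210 = 1056.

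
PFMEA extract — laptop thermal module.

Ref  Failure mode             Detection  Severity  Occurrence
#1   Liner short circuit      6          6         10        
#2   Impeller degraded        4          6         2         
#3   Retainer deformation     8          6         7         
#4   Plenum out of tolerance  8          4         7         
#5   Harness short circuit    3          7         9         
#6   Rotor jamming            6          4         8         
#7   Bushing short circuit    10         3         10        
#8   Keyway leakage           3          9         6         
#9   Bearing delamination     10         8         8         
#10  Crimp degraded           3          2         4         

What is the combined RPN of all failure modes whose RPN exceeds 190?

RPN = Severity × Occurrence × Detection:
  #1: 6 × 10 × 6 = 360
  #2: 6 × 2 × 4 = 48
  #3: 6 × 7 × 8 = 336
  #4: 4 × 7 × 8 = 224
  #5: 7 × 9 × 3 = 189
  #6: 4 × 8 × 6 = 192
  #7: 3 × 10 × 10 = 300
  #8: 9 × 6 × 3 = 162
  #9: 8 × 8 × 10 = 640
  #10: 2 × 4 × 3 = 24
RPN > 190: #1 (360), #3 (336), #4 (224), #6 (192), #7 (300), #9 (640).
Sum: 360 + 336 + 224 + 192 + 300 + 640 = 2052.

2052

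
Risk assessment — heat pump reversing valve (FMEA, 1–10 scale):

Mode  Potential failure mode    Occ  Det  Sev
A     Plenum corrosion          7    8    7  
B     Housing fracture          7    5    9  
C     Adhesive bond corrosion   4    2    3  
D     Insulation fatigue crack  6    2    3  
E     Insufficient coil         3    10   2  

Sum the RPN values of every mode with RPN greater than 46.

RPN = Severity × Occurrence × Detection:
  A: 7 × 7 × 8 = 392
  B: 9 × 7 × 5 = 315
  C: 3 × 4 × 2 = 24
  D: 3 × 6 × 2 = 36
  E: 2 × 3 × 10 = 60
RPN > 46: A (392), B (315), E (60).
Sum: 392 + 315 + 60 = 767.

767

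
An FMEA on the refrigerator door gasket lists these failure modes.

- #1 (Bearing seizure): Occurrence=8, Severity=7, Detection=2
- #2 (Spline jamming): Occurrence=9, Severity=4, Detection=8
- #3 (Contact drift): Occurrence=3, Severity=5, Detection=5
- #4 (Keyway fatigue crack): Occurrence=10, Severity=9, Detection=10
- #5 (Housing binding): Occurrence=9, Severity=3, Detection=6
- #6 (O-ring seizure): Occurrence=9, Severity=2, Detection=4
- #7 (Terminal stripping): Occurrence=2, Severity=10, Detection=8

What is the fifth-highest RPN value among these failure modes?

RPN = Severity × Occurrence × Detection:
  #1: 7 × 8 × 2 = 112
  #2: 4 × 9 × 8 = 288
  #3: 5 × 3 × 5 = 75
  #4: 9 × 10 × 10 = 900
  #5: 3 × 9 × 6 = 162
  #6: 2 × 9 × 4 = 72
  #7: 10 × 2 × 8 = 160
Sorted descending: 900, 288, 162, 160, 112, 75, 72.
The fifth-highest RPN is 112 (#1).

112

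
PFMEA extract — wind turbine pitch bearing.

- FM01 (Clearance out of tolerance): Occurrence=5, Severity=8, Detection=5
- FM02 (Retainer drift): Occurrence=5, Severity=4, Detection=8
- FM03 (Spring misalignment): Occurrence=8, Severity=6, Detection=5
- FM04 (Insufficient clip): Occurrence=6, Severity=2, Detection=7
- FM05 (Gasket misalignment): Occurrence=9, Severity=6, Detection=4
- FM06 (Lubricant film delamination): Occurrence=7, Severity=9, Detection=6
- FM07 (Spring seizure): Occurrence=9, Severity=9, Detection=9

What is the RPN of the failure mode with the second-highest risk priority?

378

RPN = Severity × Occurrence × Detection:
  FM01: 8 × 5 × 5 = 200
  FM02: 4 × 5 × 8 = 160
  FM03: 6 × 8 × 5 = 240
  FM04: 2 × 6 × 7 = 84
  FM05: 6 × 9 × 4 = 216
  FM06: 9 × 7 × 6 = 378
  FM07: 9 × 9 × 9 = 729
Sorted descending: 729, 378, 240, 216, 200, 160, 84.
The second-highest RPN is 378 (FM06).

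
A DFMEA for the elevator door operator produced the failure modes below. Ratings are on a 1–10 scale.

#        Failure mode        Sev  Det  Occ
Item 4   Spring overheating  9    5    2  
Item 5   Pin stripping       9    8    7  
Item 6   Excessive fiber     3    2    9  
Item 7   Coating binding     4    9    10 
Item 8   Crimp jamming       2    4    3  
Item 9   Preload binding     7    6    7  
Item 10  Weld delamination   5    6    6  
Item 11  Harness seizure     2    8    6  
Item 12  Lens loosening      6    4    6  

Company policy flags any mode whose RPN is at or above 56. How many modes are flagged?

7

RPN = Severity × Occurrence × Detection:
  Item 4: 9 × 2 × 5 = 90
  Item 5: 9 × 7 × 8 = 504
  Item 6: 3 × 9 × 2 = 54
  Item 7: 4 × 10 × 9 = 360
  Item 8: 2 × 3 × 4 = 24
  Item 9: 7 × 7 × 6 = 294
  Item 10: 5 × 6 × 6 = 180
  Item 11: 2 × 6 × 8 = 96
  Item 12: 6 × 6 × 4 = 144
Modes with RPN ≥ 56: Item 4 (90), Item 5 (504), Item 7 (360), Item 9 (294), Item 10 (180), Item 11 (96), Item 12 (144) → 7.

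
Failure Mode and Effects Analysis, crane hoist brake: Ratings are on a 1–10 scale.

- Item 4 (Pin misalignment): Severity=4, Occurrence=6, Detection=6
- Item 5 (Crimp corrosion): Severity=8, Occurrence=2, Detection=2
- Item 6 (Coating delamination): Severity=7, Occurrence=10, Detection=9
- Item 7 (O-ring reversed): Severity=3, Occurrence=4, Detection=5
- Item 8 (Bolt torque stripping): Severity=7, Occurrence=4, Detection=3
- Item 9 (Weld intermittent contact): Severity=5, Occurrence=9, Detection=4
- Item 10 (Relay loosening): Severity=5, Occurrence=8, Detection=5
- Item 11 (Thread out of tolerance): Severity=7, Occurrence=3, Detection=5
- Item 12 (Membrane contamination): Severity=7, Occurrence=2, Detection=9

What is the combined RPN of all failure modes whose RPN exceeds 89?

RPN = Severity × Occurrence × Detection:
  Item 4: 4 × 6 × 6 = 144
  Item 5: 8 × 2 × 2 = 32
  Item 6: 7 × 10 × 9 = 630
  Item 7: 3 × 4 × 5 = 60
  Item 8: 7 × 4 × 3 = 84
  Item 9: 5 × 9 × 4 = 180
  Item 10: 5 × 8 × 5 = 200
  Item 11: 7 × 3 × 5 = 105
  Item 12: 7 × 2 × 9 = 126
RPN > 89: Item 4 (144), Item 6 (630), Item 9 (180), Item 10 (200), Item 11 (105), Item 12 (126).
Sum: 144 + 630 + 180 + 200 + 105 + 126 = 1385.

1385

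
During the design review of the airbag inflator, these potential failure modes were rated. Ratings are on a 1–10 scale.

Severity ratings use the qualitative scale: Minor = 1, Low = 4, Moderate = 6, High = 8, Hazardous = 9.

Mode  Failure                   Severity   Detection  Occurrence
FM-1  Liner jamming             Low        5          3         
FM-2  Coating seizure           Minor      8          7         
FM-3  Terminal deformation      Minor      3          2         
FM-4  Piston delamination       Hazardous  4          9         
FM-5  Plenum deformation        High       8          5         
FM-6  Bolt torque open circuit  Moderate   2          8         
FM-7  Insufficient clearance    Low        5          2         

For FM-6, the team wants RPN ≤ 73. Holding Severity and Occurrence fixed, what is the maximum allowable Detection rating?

FM-6: S=6, O=8, D=2 → current RPN = 96.
Fixed product = 48. Need 48 × D ≤ 73, so D ≤ 73/48 = 1.52.
Maximum integer Detection rating = 1 (gives RPN 48; D=2 would give 96 > 73).

1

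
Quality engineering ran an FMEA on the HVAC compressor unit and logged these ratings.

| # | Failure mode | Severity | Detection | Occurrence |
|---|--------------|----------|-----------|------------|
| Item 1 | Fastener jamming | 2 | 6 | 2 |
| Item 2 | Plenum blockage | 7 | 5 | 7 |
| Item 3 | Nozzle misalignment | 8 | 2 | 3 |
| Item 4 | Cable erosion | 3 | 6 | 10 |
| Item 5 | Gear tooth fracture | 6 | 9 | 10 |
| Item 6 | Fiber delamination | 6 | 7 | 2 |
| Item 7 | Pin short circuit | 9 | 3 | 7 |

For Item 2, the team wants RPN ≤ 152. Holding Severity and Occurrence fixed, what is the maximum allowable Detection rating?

Item 2: S=7, O=7, D=5 → current RPN = 245.
Fixed product = 49. Need 49 × D ≤ 152, so D ≤ 152/49 = 3.10.
Maximum integer Detection rating = 3 (gives RPN 147; D=4 would give 196 > 152).

3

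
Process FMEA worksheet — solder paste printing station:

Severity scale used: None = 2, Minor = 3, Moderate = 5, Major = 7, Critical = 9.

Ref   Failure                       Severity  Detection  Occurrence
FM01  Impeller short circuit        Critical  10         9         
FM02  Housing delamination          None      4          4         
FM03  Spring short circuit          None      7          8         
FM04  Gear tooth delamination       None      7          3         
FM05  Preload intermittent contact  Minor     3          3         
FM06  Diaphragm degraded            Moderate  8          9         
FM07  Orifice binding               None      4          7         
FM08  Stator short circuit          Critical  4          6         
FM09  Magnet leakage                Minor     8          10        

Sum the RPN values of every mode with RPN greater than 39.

RPN = Severity × Occurrence × Detection:
  FM01: 9 × 9 × 10 = 810
  FM02: 2 × 4 × 4 = 32
  FM03: 2 × 8 × 7 = 112
  FM04: 2 × 3 × 7 = 42
  FM05: 3 × 3 × 3 = 27
  FM06: 5 × 9 × 8 = 360
  FM07: 2 × 7 × 4 = 56
  FM08: 9 × 6 × 4 = 216
  FM09: 3 × 10 × 8 = 240
RPN > 39: FM01 (810), FM03 (112), FM04 (42), FM06 (360), FM07 (56), FM08 (216), FM09 (240).
Sum: 810 + 112 + 42 + 360 + 56 + 216 + 240 = 1836.

1836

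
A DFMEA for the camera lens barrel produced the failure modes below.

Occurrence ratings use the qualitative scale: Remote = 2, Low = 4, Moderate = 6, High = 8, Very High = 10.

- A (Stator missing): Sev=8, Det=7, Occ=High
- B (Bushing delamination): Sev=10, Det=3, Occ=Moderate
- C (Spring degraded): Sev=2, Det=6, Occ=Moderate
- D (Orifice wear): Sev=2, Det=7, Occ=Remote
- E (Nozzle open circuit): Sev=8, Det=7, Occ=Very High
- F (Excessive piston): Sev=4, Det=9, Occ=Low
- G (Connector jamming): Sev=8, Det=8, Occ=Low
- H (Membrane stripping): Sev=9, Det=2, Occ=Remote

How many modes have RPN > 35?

RPN = Severity × Occurrence × Detection:
  A: 8 × 8 × 7 = 448
  B: 10 × 6 × 3 = 180
  C: 2 × 6 × 6 = 72
  D: 2 × 2 × 7 = 28
  E: 8 × 10 × 7 = 560
  F: 4 × 4 × 9 = 144
  G: 8 × 4 × 8 = 256
  H: 9 × 2 × 2 = 36
Modes with RPN > 35: A (448), B (180), C (72), E (560), F (144), G (256), H (36) → 7.

7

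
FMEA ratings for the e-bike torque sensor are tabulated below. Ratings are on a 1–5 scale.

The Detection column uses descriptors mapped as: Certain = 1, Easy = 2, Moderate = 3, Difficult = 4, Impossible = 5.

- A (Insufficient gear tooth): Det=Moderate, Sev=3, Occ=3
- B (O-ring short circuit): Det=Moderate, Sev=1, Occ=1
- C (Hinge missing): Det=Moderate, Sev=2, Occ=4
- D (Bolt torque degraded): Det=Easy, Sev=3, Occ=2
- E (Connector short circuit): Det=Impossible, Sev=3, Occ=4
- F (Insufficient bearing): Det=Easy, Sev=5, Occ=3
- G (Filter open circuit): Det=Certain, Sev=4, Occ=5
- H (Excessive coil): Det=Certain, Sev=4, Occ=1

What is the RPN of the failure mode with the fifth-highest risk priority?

20

RPN = Severity × Occurrence × Detection:
  A: 3 × 3 × 3 = 27
  B: 1 × 1 × 3 = 3
  C: 2 × 4 × 3 = 24
  D: 3 × 2 × 2 = 12
  E: 3 × 4 × 5 = 60
  F: 5 × 3 × 2 = 30
  G: 4 × 5 × 1 = 20
  H: 4 × 1 × 1 = 4
Sorted descending: 60, 30, 27, 24, 20, 12, 4, 3.
The fifth-highest RPN is 20 (G).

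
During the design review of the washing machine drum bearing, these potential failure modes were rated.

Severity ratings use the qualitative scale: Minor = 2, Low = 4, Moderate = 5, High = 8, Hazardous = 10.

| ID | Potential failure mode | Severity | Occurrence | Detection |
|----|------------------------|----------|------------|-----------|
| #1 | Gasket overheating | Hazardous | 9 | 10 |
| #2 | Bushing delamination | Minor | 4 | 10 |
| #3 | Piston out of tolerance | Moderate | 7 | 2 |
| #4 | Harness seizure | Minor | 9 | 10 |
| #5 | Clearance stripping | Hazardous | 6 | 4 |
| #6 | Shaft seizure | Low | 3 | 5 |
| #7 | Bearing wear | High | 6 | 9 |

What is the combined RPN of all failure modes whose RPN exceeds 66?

RPN = Severity × Occurrence × Detection:
  #1: 10 × 9 × 10 = 900
  #2: 2 × 4 × 10 = 80
  #3: 5 × 7 × 2 = 70
  #4: 2 × 9 × 10 = 180
  #5: 10 × 6 × 4 = 240
  #6: 4 × 3 × 5 = 60
  #7: 8 × 6 × 9 = 432
RPN > 66: #1 (900), #2 (80), #3 (70), #4 (180), #5 (240), #7 (432).
Sum: 900 + 80 + 70 + 180 + 240 + 432 = 1902.

1902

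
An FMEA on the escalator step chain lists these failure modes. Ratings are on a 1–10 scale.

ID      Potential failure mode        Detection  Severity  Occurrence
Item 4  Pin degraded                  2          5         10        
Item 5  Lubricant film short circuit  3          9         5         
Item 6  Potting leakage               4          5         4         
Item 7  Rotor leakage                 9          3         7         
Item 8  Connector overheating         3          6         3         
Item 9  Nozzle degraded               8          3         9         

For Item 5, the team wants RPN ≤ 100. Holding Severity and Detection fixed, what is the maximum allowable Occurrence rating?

Item 5: S=9, O=5, D=3 → current RPN = 135.
Fixed product = 27. Need 27 × O ≤ 100, so O ≤ 100/27 = 3.70.
Maximum integer Occurrence rating = 3 (gives RPN 81; O=4 would give 108 > 100).

3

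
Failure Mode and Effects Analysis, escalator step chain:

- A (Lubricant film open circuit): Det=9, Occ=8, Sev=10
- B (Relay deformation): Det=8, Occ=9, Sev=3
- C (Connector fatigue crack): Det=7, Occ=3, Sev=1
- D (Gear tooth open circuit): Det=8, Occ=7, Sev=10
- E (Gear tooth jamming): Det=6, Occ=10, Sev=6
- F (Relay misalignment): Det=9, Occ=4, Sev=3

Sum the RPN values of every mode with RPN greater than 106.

RPN = Severity × Occurrence × Detection:
  A: 10 × 8 × 9 = 720
  B: 3 × 9 × 8 = 216
  C: 1 × 3 × 7 = 21
  D: 10 × 7 × 8 = 560
  E: 6 × 10 × 6 = 360
  F: 3 × 4 × 9 = 108
RPN > 106: A (720), B (216), D (560), E (360), F (108).
Sum: 720 + 216 + 560 + 360 + 108 = 1964.

1964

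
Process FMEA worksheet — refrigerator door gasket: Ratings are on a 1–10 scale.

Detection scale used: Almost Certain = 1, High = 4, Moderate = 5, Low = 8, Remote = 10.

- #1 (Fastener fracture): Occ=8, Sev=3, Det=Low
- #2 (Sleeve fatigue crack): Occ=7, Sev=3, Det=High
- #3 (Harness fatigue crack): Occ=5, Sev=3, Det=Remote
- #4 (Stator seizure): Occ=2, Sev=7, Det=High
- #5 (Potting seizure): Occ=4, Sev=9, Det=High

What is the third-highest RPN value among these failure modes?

RPN = Severity × Occurrence × Detection:
  #1: 3 × 8 × 8 = 192
  #2: 3 × 7 × 4 = 84
  #3: 3 × 5 × 10 = 150
  #4: 7 × 2 × 4 = 56
  #5: 9 × 4 × 4 = 144
Sorted descending: 192, 150, 144, 84, 56.
The third-highest RPN is 144 (#5).

144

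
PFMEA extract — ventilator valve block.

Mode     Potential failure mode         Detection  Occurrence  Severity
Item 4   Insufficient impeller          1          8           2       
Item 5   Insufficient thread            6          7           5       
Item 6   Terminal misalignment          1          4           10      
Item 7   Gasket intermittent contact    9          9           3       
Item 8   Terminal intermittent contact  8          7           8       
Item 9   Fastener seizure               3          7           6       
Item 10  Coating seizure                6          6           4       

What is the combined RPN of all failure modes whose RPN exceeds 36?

1211

RPN = Severity × Occurrence × Detection:
  Item 4: 2 × 8 × 1 = 16
  Item 5: 5 × 7 × 6 = 210
  Item 6: 10 × 4 × 1 = 40
  Item 7: 3 × 9 × 9 = 243
  Item 8: 8 × 7 × 8 = 448
  Item 9: 6 × 7 × 3 = 126
  Item 10: 4 × 6 × 6 = 144
RPN > 36: Item 5 (210), Item 6 (40), Item 7 (243), Item 8 (448), Item 9 (126), Item 10 (144).
Sum: 210 + 40 + 243 + 448 + 126 + 144 = 1211.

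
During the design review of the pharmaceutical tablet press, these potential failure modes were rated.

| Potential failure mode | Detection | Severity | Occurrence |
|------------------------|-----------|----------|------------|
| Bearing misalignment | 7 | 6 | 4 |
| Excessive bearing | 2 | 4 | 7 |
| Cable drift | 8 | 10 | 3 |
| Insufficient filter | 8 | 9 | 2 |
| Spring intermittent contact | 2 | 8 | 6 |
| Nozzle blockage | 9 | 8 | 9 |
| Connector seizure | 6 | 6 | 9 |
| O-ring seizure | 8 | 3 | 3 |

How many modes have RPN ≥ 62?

RPN = Severity × Occurrence × Detection:
  Bearing misalignment: 6 × 4 × 7 = 168
  Excessive bearing: 4 × 7 × 2 = 56
  Cable drift: 10 × 3 × 8 = 240
  Insufficient filter: 9 × 2 × 8 = 144
  Spring intermittent contact: 8 × 6 × 2 = 96
  Nozzle blockage: 8 × 9 × 9 = 648
  Connector seizure: 6 × 9 × 6 = 324
  O-ring seizure: 3 × 3 × 8 = 72
Modes with RPN ≥ 62: Bearing misalignment (168), Cable drift (240), Insufficient filter (144), Spring intermittent contact (96), Nozzle blockage (648), Connector seizure (324), O-ring seizure (72) → 7.

7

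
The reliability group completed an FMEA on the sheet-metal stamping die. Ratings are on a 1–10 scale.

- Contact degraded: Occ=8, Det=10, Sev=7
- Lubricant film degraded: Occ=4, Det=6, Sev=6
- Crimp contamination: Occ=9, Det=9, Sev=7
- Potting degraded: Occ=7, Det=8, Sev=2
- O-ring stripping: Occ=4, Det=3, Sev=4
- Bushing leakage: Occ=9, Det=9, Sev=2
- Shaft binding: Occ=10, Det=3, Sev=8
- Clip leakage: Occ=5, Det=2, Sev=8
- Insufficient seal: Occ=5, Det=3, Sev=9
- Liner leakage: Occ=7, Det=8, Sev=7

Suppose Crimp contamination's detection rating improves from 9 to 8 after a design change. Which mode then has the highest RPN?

RPN = Severity × Occurrence × Detection:
  Contact degraded: 7 × 8 × 10 = 560
  Lubricant film degraded: 6 × 4 × 6 = 144
  Crimp contamination: 7 × 9 × 9 = 567
  Potting degraded: 2 × 7 × 8 = 112
  O-ring stripping: 4 × 4 × 3 = 48
  Bushing leakage: 2 × 9 × 9 = 162
  Shaft binding: 8 × 10 × 3 = 240
  Clip leakage: 8 × 5 × 2 = 80
  Insufficient seal: 9 × 5 × 3 = 135
  Liner leakage: 7 × 7 × 8 = 392
After action: Crimp contamination → 7 × 9 × 8 = 504.
Revised RPNs: Contact degraded=560, Crimp contamination=504, Liner leakage=392, Shaft binding=240, Bushing leakage=162, Lubricant film degraded=144, Insufficient seal=135, Potting degraded=112, Clip leakage=80, O-ring stripping=48.
Highest is now Contact degraded (560).

Contact degraded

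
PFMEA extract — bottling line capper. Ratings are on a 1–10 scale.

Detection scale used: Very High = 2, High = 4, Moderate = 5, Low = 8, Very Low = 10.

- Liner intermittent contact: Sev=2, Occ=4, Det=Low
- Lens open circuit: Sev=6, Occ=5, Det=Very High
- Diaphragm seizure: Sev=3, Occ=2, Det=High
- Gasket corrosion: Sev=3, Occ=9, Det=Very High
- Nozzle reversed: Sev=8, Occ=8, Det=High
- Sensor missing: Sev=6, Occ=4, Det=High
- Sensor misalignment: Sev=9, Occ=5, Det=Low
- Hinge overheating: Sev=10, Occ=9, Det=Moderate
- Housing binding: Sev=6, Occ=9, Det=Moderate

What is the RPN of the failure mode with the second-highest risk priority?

360

RPN = Severity × Occurrence × Detection:
  Liner intermittent contact: 2 × 4 × 8 = 64
  Lens open circuit: 6 × 5 × 2 = 60
  Diaphragm seizure: 3 × 2 × 4 = 24
  Gasket corrosion: 3 × 9 × 2 = 54
  Nozzle reversed: 8 × 8 × 4 = 256
  Sensor missing: 6 × 4 × 4 = 96
  Sensor misalignment: 9 × 5 × 8 = 360
  Hinge overheating: 10 × 9 × 5 = 450
  Housing binding: 6 × 9 × 5 = 270
Sorted descending: 450, 360, 270, 256, 96, 64, 60, 54, 24.
The second-highest RPN is 360 (Sensor misalignment).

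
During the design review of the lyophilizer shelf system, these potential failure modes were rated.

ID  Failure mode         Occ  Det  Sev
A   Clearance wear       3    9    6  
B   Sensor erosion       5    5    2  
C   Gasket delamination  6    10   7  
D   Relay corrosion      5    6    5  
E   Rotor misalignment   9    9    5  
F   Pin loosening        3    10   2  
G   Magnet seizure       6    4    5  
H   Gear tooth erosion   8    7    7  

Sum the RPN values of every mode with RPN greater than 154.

RPN = Severity × Occurrence × Detection:
  A: 6 × 3 × 9 = 162
  B: 2 × 5 × 5 = 50
  C: 7 × 6 × 10 = 420
  D: 5 × 5 × 6 = 150
  E: 5 × 9 × 9 = 405
  F: 2 × 3 × 10 = 60
  G: 5 × 6 × 4 = 120
  H: 7 × 8 × 7 = 392
RPN > 154: A (162), C (420), E (405), H (392).
Sum: 162 + 420 + 405 + 392 = 1379.

1379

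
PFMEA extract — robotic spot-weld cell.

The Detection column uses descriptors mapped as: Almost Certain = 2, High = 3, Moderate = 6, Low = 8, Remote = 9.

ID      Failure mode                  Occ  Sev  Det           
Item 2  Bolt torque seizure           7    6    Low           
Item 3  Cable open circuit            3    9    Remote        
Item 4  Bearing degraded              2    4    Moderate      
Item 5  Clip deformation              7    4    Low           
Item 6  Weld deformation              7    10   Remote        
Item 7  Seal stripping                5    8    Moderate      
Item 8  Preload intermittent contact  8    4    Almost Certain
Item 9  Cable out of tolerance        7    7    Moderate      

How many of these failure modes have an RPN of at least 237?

RPN = Severity × Occurrence × Detection:
  Item 2: 6 × 7 × 8 = 336
  Item 3: 9 × 3 × 9 = 243
  Item 4: 4 × 2 × 6 = 48
  Item 5: 4 × 7 × 8 = 224
  Item 6: 10 × 7 × 9 = 630
  Item 7: 8 × 5 × 6 = 240
  Item 8: 4 × 8 × 2 = 64
  Item 9: 7 × 7 × 6 = 294
Modes with RPN ≥ 237: Item 2 (336), Item 3 (243), Item 6 (630), Item 7 (240), Item 9 (294) → 5.

5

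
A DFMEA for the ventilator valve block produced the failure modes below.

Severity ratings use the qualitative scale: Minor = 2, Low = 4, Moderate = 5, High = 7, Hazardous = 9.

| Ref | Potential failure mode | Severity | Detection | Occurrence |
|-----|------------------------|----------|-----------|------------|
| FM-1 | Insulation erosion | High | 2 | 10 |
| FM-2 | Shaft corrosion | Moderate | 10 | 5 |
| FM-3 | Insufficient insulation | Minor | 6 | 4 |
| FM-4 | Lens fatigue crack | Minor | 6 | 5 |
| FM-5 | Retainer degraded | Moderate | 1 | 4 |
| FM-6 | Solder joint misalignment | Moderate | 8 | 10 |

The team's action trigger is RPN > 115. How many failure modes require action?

3

RPN = Severity × Occurrence × Detection:
  FM-1: 7 × 10 × 2 = 140
  FM-2: 5 × 5 × 10 = 250
  FM-3: 2 × 4 × 6 = 48
  FM-4: 2 × 5 × 6 = 60
  FM-5: 5 × 4 × 1 = 20
  FM-6: 5 × 10 × 8 = 400
Modes with RPN > 115: FM-1 (140), FM-2 (250), FM-6 (400) → 3.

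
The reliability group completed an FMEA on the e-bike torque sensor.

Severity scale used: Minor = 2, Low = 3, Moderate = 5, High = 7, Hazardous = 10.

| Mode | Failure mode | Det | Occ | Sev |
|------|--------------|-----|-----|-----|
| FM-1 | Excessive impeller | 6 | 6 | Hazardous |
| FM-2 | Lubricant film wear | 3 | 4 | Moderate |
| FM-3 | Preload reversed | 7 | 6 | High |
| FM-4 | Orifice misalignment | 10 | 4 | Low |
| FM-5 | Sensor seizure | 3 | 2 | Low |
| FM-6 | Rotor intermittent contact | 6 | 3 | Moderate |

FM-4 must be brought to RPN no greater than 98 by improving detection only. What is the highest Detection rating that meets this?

8

FM-4: S=3, O=4, D=10 → current RPN = 120.
Fixed product = 12. Need 12 × D ≤ 98, so D ≤ 98/12 = 8.17.
Maximum integer Detection rating = 8 (gives RPN 96; D=9 would give 108 > 98).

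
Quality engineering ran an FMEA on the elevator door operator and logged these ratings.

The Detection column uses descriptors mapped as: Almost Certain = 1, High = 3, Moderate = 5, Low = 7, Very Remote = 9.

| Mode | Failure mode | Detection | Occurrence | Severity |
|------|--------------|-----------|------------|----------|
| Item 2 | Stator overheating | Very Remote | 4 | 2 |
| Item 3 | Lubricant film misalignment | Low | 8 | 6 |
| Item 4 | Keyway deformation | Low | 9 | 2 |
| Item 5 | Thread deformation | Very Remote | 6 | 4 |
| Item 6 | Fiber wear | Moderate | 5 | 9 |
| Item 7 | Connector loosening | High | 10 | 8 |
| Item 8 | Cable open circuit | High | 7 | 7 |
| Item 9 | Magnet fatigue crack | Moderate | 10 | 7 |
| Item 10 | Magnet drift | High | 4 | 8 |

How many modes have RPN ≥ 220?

RPN = Severity × Occurrence × Detection:
  Item 2: 2 × 4 × 9 = 72
  Item 3: 6 × 8 × 7 = 336
  Item 4: 2 × 9 × 7 = 126
  Item 5: 4 × 6 × 9 = 216
  Item 6: 9 × 5 × 5 = 225
  Item 7: 8 × 10 × 3 = 240
  Item 8: 7 × 7 × 3 = 147
  Item 9: 7 × 10 × 5 = 350
  Item 10: 8 × 4 × 3 = 96
Modes with RPN ≥ 220: Item 3 (336), Item 6 (225), Item 7 (240), Item 9 (350) → 4.

4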